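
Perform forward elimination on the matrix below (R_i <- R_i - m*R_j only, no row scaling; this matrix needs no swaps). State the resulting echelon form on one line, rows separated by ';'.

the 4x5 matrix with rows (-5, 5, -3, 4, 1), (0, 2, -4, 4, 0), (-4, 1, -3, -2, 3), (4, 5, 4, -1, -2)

Forward elimination:
R3 <- R3 - (4/5)*R1:  [     0     -3   -3/5  -26/5   11/5 ]
R4 <- R4 - (-4/5)*R1:  [    0     9   8/5  11/5  -6/5 ]
R3 <- R3 - (-3/2)*R2:  [     0      0  -33/5    4/5   11/5 ]
R4 <- R4 - (9/2)*R2:  [     0      0   98/5  -79/5   -6/5 ]
R4 <- R4 - (-98/33)*R3:  [       0        0        0  -443/33     16/3 ]
Row echelon form:
[ -5  5     -3        4     1 ]
[  0  2     -4        4     0 ]
[  0  0  -33/5      4/5  11/5 ]
[  0  0      0  -443/33  16/3 ]

REF = [-5 5 -3 4 1; 0 2 -4 4 0; 0 0 -33/5 4/5 11/5; 0 0 0 -443/33 16/3]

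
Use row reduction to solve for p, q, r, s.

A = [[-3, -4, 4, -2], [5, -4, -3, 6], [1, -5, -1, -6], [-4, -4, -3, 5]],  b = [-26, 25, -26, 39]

(-2, 1, -5, 4)

Forward elimination on [A|b]:
R2 <- R2 - (-5/3)*R1:  [     0  -32/3   11/3    8/3  -55/3 ]
R3 <- R3 - (-1/3)*R1:  [      0   -19/3     1/3   -20/3  -104/3 ]
R4 <- R4 - (4/3)*R1:  [     0    4/3  -25/3   23/3  221/3 ]
R3 <- R3 - (19/32)*R2:  [       0        0   -59/32    -33/4  -761/32 ]
R4 <- R4 - (-1/8)*R2:  [     0      0  -63/8      8  571/8 ]
R4 <- R4 - (252/59)*R3:  [        0         0         0   2551/59  10204/59 ]
Row echelon form:
[ -3     -4       4       -2  |       -26 ]
[  0  -32/3    11/3      8/3  |     -55/3 ]
[  0      0  -59/32    -33/4  |   -761/32 ]
[  0      0       0  2551/59  |  10204/59 ]
Back-substitution:
s = (10204/59) / (2551/59) = 4
r = (-761/32 - (-33/4)*(4)) / (-59/32) = -5
q = (-55/3 - (11/3)*(-5) - (8/3)*(4)) / (-32/3) = 1
p = (-26 - (-4)*(1) - (4)*(-5) - (-2)*(4)) / -3 = -2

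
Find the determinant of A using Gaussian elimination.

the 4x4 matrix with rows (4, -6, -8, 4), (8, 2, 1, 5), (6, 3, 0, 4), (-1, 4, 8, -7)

det(A) = 692

Forward elimination:
R2 <- R2 - (2)*R1:  [  0  14  17  -3 ]
R3 <- R3 - (3/2)*R1:  [  0  12  12  -2 ]
R4 <- R4 - (-1/4)*R1:  [   0  5/2    6   -6 ]
R3 <- R3 - (6/7)*R2:  [     0      0  -18/7    4/7 ]
R4 <- R4 - (5/28)*R2:  [       0        0    83/28  -153/28 ]
R4 <- R4 - (-83/72)*R3:  [       0        0        0  -173/36 ]
Upper-triangular form:
[ 4  -6     -8        4 ]
[ 0  14     17       -3 ]
[ 0   0  -18/7      4/7 ]
[ 0   0      0  -173/36 ]
det(A) = (-1)^0 * (4) * (14) * (-18/7) * (-173/36) = 692  (0 row swaps -> sign +1)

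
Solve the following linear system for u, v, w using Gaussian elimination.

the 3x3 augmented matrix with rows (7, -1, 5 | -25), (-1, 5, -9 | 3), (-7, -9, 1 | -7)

(-5, 5, 3)

Forward elimination on [A|b]:
R2 <- R2 - (-1/7)*R1:  [     0   34/7  -58/7   -4/7 ]
R3 <- R3 - (-1)*R1:  [   0  -10    6  -32 ]
R3 <- R3 - (-35/17)*R2:  [       0        0  -188/17  -564/17 ]
Row echelon form:
[ 7    -1        5  |      -25 ]
[ 0  34/7    -58/7  |     -4/7 ]
[ 0     0  -188/17  |  -564/17 ]
Back-substitution:
w = (-564/17) / (-188/17) = 3
v = (-4/7 - (-58/7)*(3)) / (34/7) = 5
u = (-25 - (-1)*(5) - (5)*(3)) / 7 = -5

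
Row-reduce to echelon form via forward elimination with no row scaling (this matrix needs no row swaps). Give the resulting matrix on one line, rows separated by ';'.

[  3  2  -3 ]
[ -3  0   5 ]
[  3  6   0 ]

Forward elimination:
R2 <- R2 - (-1)*R1:  [ 0  2  2 ]
R3 <- R3 - (1)*R1:  [ 0  4  3 ]
R3 <- R3 - (2)*R2:  [  0   0  -1 ]
Row echelon form:
[ 3  2  -3 ]
[ 0  2   2 ]
[ 0  0  -1 ]

REF = [3 2 -3; 0 2 2; 0 0 -1]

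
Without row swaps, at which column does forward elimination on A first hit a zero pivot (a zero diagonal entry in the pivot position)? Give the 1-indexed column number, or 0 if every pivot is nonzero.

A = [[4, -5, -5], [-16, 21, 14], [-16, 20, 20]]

Naive forward elimination:
R2 <- R2 - (-4)*R1:  [  0   1  -6 ]
R3 <- R3 - (-4)*R1:  [ 0  0  0 ]
Matrix at this point:
[ 4  -5  -5 ]
[ 0   1  -6 ]
[ 0   0   0 ]
Pivot entry (3,3) in the last row is zero and there are no rows below to swap with -> zero pivot in column 3 (A is singular).

first zero-pivot column = 3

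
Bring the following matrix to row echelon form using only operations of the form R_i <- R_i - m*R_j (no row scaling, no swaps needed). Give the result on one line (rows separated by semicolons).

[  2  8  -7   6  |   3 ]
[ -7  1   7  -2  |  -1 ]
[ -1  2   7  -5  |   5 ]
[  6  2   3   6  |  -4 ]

REF = [2 8 -7 6 3; 0 29 -35/2 19 19/2; 0 0 413/58 -172/29 263/58; 0 0 0 4686/413 -5213/413]

Forward elimination:
R2 <- R2 - (-7/2)*R1:  [     0     29  -35/2     19   19/2 ]
R3 <- R3 - (-1/2)*R1:  [    0     6   7/2    -2  13/2 ]
R4 <- R4 - (3)*R1:  [   0  -22   24  -12  -13 ]
R3 <- R3 - (6/29)*R2:  [       0        0   413/58  -172/29   263/58 ]
R4 <- R4 - (-22/29)*R2:  [       0        0   311/29    70/29  -168/29 ]
R4 <- R4 - (622/413)*R3:  [         0          0          0   4686/413  -5213/413 ]
Row echelon form:
[ 2   8      -7         6  |          3 ]
[ 0  29   -35/2        19  |       19/2 ]
[ 0   0  413/58   -172/29  |     263/58 ]
[ 0   0       0  4686/413  |  -5213/413 ]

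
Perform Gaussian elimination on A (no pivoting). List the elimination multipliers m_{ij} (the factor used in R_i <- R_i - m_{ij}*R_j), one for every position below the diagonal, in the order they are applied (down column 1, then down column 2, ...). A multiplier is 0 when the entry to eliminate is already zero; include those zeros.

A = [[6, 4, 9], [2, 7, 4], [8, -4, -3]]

Forward elimination:
R2 <- R2 - (1/3)*R1:  [    0  17/3     1 ]
R3 <- R3 - (4/3)*R1:  [     0  -28/3    -15 ]
R3 <- R3 - (-28/17)*R2:  [       0        0  -227/17 ]
Multipliers (in order of application): m_{21} = 1/3, m_{31} = 4/3, m_{32} = -28/17

multipliers: 1/3, 4/3, -28/17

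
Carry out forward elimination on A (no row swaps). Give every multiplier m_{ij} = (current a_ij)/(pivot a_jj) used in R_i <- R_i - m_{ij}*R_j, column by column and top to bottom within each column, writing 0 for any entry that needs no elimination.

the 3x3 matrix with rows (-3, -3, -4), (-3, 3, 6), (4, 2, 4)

Forward elimination:
R2 <- R2 - (1)*R1:  [  0   6  10 ]
R3 <- R3 - (-4/3)*R1:  [    0    -2  -4/3 ]
R3 <- R3 - (-1/3)*R2:  [ 0  0  2 ]
Multipliers (in order of application): m_{21} = 1, m_{31} = -4/3, m_{32} = -1/3

multipliers: 1, -4/3, -1/3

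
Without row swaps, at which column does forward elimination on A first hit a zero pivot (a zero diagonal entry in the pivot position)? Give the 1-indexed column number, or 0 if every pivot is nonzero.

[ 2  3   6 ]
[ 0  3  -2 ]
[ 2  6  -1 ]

Naive forward elimination:
R3 <- R3 - (1)*R1:  [  0   3  -7 ]
R3 <- R3 - (1)*R2:  [  0   0  -5 ]
All pivots nonzero; naive elimination completes without hitting a zero pivot.

first zero-pivot column = 0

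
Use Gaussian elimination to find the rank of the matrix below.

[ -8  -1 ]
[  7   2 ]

rank(A) = 2

Row reduction:
R2 <- R2 - (-7/8)*R1:  [   0  9/8 ]
Row echelon form:
[ -8   -1 ]
[  0  9/8 ]
Nonzero rows / pivot columns: 2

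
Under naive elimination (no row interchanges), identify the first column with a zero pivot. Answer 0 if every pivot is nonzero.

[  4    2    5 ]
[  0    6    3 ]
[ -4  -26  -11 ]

Naive forward elimination:
R3 <- R3 - (-1)*R1:  [   0  -24   -6 ]
R3 <- R3 - (-4)*R2:  [ 0  0  6 ]
All pivots nonzero; naive elimination completes without hitting a zero pivot.

first zero-pivot column = 0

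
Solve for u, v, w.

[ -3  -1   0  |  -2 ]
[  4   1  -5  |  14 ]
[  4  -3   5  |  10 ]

(2, -4, -2)

Forward elimination on [A|b]:
R2 <- R2 - (-4/3)*R1:  [    0  -1/3    -5  34/3 ]
R3 <- R3 - (-4/3)*R1:  [     0  -13/3      5   22/3 ]
R3 <- R3 - (13)*R2:  [    0     0    70  -140 ]
Row echelon form:
[ -3    -1   0  |    -2 ]
[  0  -1/3  -5  |  34/3 ]
[  0     0  70  |  -140 ]
Back-substitution:
w = (-140) / 70 = -2
v = (34/3 - (-5)*(-2)) / (-1/3) = -4
u = (-2 - (-1)*(-4)) / -3 = 2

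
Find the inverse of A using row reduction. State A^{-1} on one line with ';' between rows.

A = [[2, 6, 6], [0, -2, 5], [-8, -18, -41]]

inverse = [43/2 69/4 21/4; -5 -17/4 -5/4; -2 -3/2 -1/2]

Gauss-Jordan on [A | I]:
R1 <- (1/2)*R1:  [   1    3    3  |  1/2    0    0 ]
R3 <- R3 - (-8)*R1:  [   0    6  -17  |    4    0    1 ]
R2 <- (1/-2)*R2:  [    0     1  -5/2  |     0  -1/2     0 ]
R1 <- R1 - (3)*R2:  [    1     0  21/2  |   1/2   3/2     0 ]
R3 <- R3 - (6)*R2:  [  0   0  -2  |   4   3   1 ]
R3 <- (1/-2)*R3:  [    0     0     1  |    -2  -3/2  -1/2 ]
R1 <- R1 - (21/2)*R3:  [    1     0     0  |  43/2  69/4  21/4 ]
R2 <- R2 - (-5/2)*R3:  [     0      1      0  |     -5  -17/4   -5/4 ]
Right block of [I | A^{-1}] is the inverse:
[ 43/2   69/4  21/4 ]
[   -5  -17/4  -5/4 ]
[   -2   -3/2  -1/2 ]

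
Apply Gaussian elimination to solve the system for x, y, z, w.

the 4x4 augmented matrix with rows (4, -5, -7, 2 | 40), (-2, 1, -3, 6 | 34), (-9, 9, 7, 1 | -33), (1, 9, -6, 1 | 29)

Forward elimination on [A|b]:
R2 <- R2 - (-1/2)*R1:  [     0   -3/2  -13/2      7     54 ]
R3 <- R3 - (-9/4)*R1:  [     0   -9/4  -35/4   11/2     57 ]
R4 <- R4 - (1/4)*R1:  [     0   41/4  -17/4    1/2     19 ]
R3 <- R3 - (3/2)*R2:  [   0    0    1   -5  -24 ]
R4 <- R4 - (-41/6)*R2:  [      0       0  -146/3   145/3     388 ]
R4 <- R4 - (-146/3)*R3:  [    0     0     0  -195  -780 ]
Row echelon form:
[ 4    -5     -7     2  |    40 ]
[ 0  -3/2  -13/2     7  |    54 ]
[ 0     0      1    -5  |   -24 ]
[ 0     0      0  -195  |  -780 ]
Back-substitution:
w = (-780) / -195 = 4
z = (-24 - (-5)*(4)) / 1 = -4
y = (54 - (-13/2)*(-4) - (7)*(4)) / (-3/2) = 0
x = (40 - (-5)*(0) - (-7)*(-4) - (2)*(4)) / 4 = 1

(1, 0, -4, 4)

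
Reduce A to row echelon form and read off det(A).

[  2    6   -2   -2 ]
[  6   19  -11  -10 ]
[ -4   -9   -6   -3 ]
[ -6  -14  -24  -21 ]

det(A) = -10

Forward elimination:
R2 <- R2 - (3)*R1:  [  0   1  -5  -4 ]
R3 <- R3 - (-2)*R1:  [   0    3  -10   -7 ]
R4 <- R4 - (-3)*R1:  [   0    4  -30  -27 ]
R3 <- R3 - (3)*R2:  [ 0  0  5  5 ]
R4 <- R4 - (4)*R2:  [   0    0  -10  -11 ]
R4 <- R4 - (-2)*R3:  [  0   0   0  -1 ]
Upper-triangular form:
[ 2  6  -2  -2 ]
[ 0  1  -5  -4 ]
[ 0  0   5   5 ]
[ 0  0   0  -1 ]
det(A) = (-1)^0 * (2) * (1) * (5) * (-1) = -10  (0 row swaps -> sign +1)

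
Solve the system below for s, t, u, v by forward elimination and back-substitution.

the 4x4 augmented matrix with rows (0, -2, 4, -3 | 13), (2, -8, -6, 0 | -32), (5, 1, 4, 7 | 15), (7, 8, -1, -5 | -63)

Forward elimination on [A|b]:
R1 <-> R2   (pivot in column 1 was zero)
[ 2  -8  -6   0  -32 ]
[ 0  -2   4  -3   13 ]
[ 5   1   4   7   15 ]
[ 7   8  -1  -5  -63 ]
R3 <- R3 - (5/2)*R1:  [  0  21  19   7  95 ]
R4 <- R4 - (7/2)*R1:  [  0  36  20  -5  49 ]
R3 <- R3 - (-21/2)*R2:  [     0      0     61  -49/2  463/2 ]
R4 <- R4 - (-18)*R2:  [   0    0   92  -59  283 ]
R4 <- R4 - (92/61)*R3:  [        0         0         0  -1345/61  -4035/61 ]
Row echelon form:
[ 2  -8  -6         0  |       -32 ]
[ 0  -2   4        -3  |        13 ]
[ 0   0  61     -49/2  |     463/2 ]
[ 0   0   0  -1345/61  |  -4035/61 ]
Back-substitution:
v = (-4035/61) / (-1345/61) = 3
u = (463/2 - (-49/2)*(3)) / 61 = 5
t = (13 - (4)*(5) - (-3)*(3)) / -2 = -1
s = (-32 - (-8)*(-1) - (-6)*(5)) / 2 = -5

(-5, -1, 5, 3)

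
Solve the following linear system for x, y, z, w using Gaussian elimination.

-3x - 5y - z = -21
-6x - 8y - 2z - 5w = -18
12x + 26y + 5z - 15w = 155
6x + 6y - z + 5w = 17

(4, 2, -1, -4)

Forward elimination on [A|b]:
R2 <- R2 - (2)*R1:  [  0   2   0  -5  24 ]
R3 <- R3 - (-4)*R1:  [   0    6    1  -15   71 ]
R4 <- R4 - (-2)*R1:  [   0   -4   -3    5  -25 ]
R3 <- R3 - (3)*R2:  [  0   0   1   0  -1 ]
R4 <- R4 - (-2)*R2:  [  0   0  -3  -5  23 ]
R4 <- R4 - (-3)*R3:  [  0   0   0  -5  20 ]
Row echelon form:
[ -3  -5  -1   0  |  -21 ]
[  0   2   0  -5  |   24 ]
[  0   0   1   0  |   -1 ]
[  0   0   0  -5  |   20 ]
Back-substitution:
w = (20) / -5 = -4
z = (-1) / 1 = -1
y = (24 - (-5)*(-4)) / 2 = 2
x = (-21 - (-5)*(2) - (-1)*(-1)) / -3 = 4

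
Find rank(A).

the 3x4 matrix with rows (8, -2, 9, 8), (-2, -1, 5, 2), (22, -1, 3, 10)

rank(A) = 2

Row reduction:
R2 <- R2 - (-1/4)*R1:  [    0  -3/2  29/4     4 ]
R3 <- R3 - (11/4)*R1:  [     0    9/2  -87/4    -12 ]
R3 <- R3 - (-3)*R2:  [ 0  0  0  0 ]
Row echelon form:
[ 8    -2     9  8 ]
[ 0  -3/2  29/4  4 ]
[ 0     0     0  0 ]
Nonzero rows / pivot columns: 2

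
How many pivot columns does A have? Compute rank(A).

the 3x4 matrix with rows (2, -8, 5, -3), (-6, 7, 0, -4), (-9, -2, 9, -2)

Row reduction:
R2 <- R2 - (-3)*R1:  [   0  -17   15  -13 ]
R3 <- R3 - (-9/2)*R1:  [     0    -38   63/2  -31/2 ]
R3 <- R3 - (38/17)*R2:  [      0       0  -69/34  461/34 ]
Row echelon form:
[ 2   -8       5      -3 ]
[ 0  -17      15     -13 ]
[ 0    0  -69/34  461/34 ]
Nonzero rows / pivot columns: 3

rank(A) = 3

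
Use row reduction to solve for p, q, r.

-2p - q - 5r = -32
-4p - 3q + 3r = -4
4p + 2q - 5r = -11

(1, 5, 5)

Forward elimination on [A|b]:
R2 <- R2 - (2)*R1:  [  0  -1  13  60 ]
R3 <- R3 - (-2)*R1:  [   0    0  -15  -75 ]
Row echelon form:
[ -2  -1   -5  |  -32 ]
[  0  -1   13  |   60 ]
[  0   0  -15  |  -75 ]
Back-substitution:
r = (-75) / -15 = 5
q = (60 - (13)*(5)) / -1 = 5
p = (-32 - (-1)*(5) - (-5)*(5)) / -2 = 1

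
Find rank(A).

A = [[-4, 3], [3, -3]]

Row reduction:
R2 <- R2 - (-3/4)*R1:  [    0  -3/4 ]
Row echelon form:
[ -4     3 ]
[  0  -3/4 ]
Nonzero rows / pivot columns: 2

rank(A) = 2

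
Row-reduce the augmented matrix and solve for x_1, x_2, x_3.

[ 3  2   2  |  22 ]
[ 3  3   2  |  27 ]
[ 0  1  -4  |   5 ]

Forward elimination on [A|b]:
R2 <- R2 - (1)*R1:  [ 0  1  0  5 ]
R3 <- R3 - (1)*R2:  [  0   0  -4   0 ]
Row echelon form:
[ 3  2   2  |  22 ]
[ 0  1   0  |   5 ]
[ 0  0  -4  |   0 ]
Back-substitution:
x_3 = (0) / -4 = 0
x_2 = (5) / 1 = 5
x_1 = (22 - (2)*(5) - (2)*(0)) / 3 = 4

(4, 5, 0)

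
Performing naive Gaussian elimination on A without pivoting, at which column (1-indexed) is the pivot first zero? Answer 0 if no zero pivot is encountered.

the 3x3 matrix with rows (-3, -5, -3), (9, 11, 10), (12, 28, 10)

first zero-pivot column = 3

Naive forward elimination:
R2 <- R2 - (-3)*R1:  [  0  -4   1 ]
R3 <- R3 - (-4)*R1:  [  0   8  -2 ]
R3 <- R3 - (-2)*R2:  [ 0  0  0 ]
Matrix at this point:
[ -3  -5  -3 ]
[  0  -4   1 ]
[  0   0   0 ]
Pivot entry (3,3) in the last row is zero and there are no rows below to swap with -> zero pivot in column 3 (A is singular).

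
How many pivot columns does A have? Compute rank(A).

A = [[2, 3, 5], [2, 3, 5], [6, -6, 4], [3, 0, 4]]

rank(A) = 3

Row reduction:
R2 <- R2 - (1)*R1:  [ 0  0  0 ]
R3 <- R3 - (3)*R1:  [   0  -15  -11 ]
R4 <- R4 - (3/2)*R1:  [    0  -9/2  -7/2 ]
R2 <-> R3   (pivot in column 2 was zero)
[ 2     3     5 ]
[ 0   -15   -11 ]
[ 0     0     0 ]
[ 0  -9/2  -7/2 ]
R4 <- R4 - (3/10)*R2:  [    0     0  -1/5 ]
R3 <-> R4   (pivot in column 3 was zero)
[ 2    3     5 ]
[ 0  -15   -11 ]
[ 0    0  -1/5 ]
[ 0    0     0 ]
Row echelon form:
[ 2    3     5 ]
[ 0  -15   -11 ]
[ 0    0  -1/5 ]
[ 0    0     0 ]
Nonzero rows / pivot columns: 3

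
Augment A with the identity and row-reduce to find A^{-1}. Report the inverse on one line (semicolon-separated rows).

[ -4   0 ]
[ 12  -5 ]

Gauss-Jordan on [A | I]:
R1 <- (1/-4)*R1:  [    1     0  |  -1/4     0 ]
R2 <- R2 - (12)*R1:  [  0  -5  |   3   1 ]
R2 <- (1/-5)*R2:  [    0     1  |  -3/5  -1/5 ]
Right block of [I | A^{-1}] is the inverse:
[ -1/4     0 ]
[ -3/5  -1/5 ]

inverse = [-1/4 0; -3/5 -1/5]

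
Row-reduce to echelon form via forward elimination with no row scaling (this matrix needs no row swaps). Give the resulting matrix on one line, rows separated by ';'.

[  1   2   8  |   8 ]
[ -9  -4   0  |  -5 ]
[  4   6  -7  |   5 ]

REF = [1 2 8 8; 0 14 72 67; 0 0 -201/7 -122/7]

Forward elimination:
R2 <- R2 - (-9)*R1:  [  0  14  72  67 ]
R3 <- R3 - (4)*R1:  [   0   -2  -39  -27 ]
R3 <- R3 - (-1/7)*R2:  [      0       0  -201/7  -122/7 ]
Row echelon form:
[ 1   2       8  |       8 ]
[ 0  14      72  |      67 ]
[ 0   0  -201/7  |  -122/7 ]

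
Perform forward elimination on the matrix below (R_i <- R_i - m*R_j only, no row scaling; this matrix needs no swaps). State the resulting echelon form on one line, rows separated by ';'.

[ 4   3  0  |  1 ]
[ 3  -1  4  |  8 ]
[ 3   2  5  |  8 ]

REF = [4 3 0 1; 0 -13/4 4 29/4; 0 0 61/13 87/13]

Forward elimination:
R2 <- R2 - (3/4)*R1:  [     0  -13/4      4   29/4 ]
R3 <- R3 - (3/4)*R1:  [    0  -1/4     5  29/4 ]
R3 <- R3 - (1/13)*R2:  [     0      0  61/13  87/13 ]
Row echelon form:
[ 4      3      0  |      1 ]
[ 0  -13/4      4  |   29/4 ]
[ 0      0  61/13  |  87/13 ]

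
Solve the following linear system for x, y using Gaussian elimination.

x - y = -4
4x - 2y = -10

Forward elimination on [A|b]:
R2 <- R2 - (4)*R1:  [ 0  2  6 ]
Row echelon form:
[ 1  -1  |  -4 ]
[ 0   2  |   6 ]
Back-substitution:
y = (6) / 2 = 3
x = (-4 - (-1)*(3)) / 1 = -1

(-1, 3)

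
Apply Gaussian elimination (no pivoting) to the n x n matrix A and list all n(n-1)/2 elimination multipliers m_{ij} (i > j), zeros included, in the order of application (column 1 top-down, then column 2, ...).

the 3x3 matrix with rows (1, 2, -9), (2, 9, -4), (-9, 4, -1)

Forward elimination:
R2 <- R2 - (2)*R1:  [  0   5  14 ]
R3 <- R3 - (-9)*R1:  [   0   22  -82 ]
R3 <- R3 - (22/5)*R2:  [      0       0  -718/5 ]
Multipliers (in order of application): m_{21} = 2, m_{31} = -9, m_{32} = 22/5

multipliers: 2, -9, 22/5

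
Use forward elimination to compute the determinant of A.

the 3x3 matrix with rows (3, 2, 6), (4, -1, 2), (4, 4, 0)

det(A) = 112

Forward elimination:
R2 <- R2 - (4/3)*R1:  [     0  -11/3     -6 ]
R3 <- R3 - (4/3)*R1:  [   0  4/3   -8 ]
R3 <- R3 - (-4/11)*R2:  [       0        0  -112/11 ]
Upper-triangular form:
[ 3      2        6 ]
[ 0  -11/3       -6 ]
[ 0      0  -112/11 ]
det(A) = (-1)^0 * (3) * (-11/3) * (-112/11) = 112  (0 row swaps -> sign +1)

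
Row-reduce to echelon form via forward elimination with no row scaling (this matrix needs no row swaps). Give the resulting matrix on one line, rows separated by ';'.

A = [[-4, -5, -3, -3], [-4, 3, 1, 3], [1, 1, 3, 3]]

Forward elimination:
R2 <- R2 - (1)*R1:  [ 0  8  4  6 ]
R3 <- R3 - (-1/4)*R1:  [    0  -1/4   9/4   9/4 ]
R3 <- R3 - (-1/32)*R2:  [     0      0   19/8  39/16 ]
Row echelon form:
[ -4  -5    -3     -3 ]
[  0   8     4      6 ]
[  0   0  19/8  39/16 ]

REF = [-4 -5 -3 -3; 0 8 4 6; 0 0 19/8 39/16]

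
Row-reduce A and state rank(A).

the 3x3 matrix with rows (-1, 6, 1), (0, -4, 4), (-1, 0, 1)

rank(A) = 3

Row reduction:
R3 <- R3 - (1)*R1:  [  0  -6   0 ]
R3 <- R3 - (3/2)*R2:  [  0   0  -6 ]
Row echelon form:
[ -1   6   1 ]
[  0  -4   4 ]
[  0   0  -6 ]
Nonzero rows / pivot columns: 3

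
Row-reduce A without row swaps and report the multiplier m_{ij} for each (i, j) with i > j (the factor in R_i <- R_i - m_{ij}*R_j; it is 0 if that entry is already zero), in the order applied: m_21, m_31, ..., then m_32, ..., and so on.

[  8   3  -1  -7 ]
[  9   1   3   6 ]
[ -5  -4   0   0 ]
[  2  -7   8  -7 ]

multipliers: 9/8, -5/8, 1/4, 17/19, 62/19, 99/82

Forward elimination:
R2 <- R2 - (9/8)*R1:  [     0  -19/8   33/8  111/8 ]
R3 <- R3 - (-5/8)*R1:  [     0  -17/8   -5/8  -35/8 ]
R4 <- R4 - (1/4)*R1:  [     0  -31/4   33/4  -21/4 ]
R3 <- R3 - (17/19)*R2:  [       0        0   -82/19  -319/19 ]
R4 <- R4 - (62/19)*R2:  [       0        0   -99/19  -960/19 ]
R4 <- R4 - (99/82)*R3:  [        0         0         0  -2481/82 ]
Multipliers (in order of application): m_{21} = 9/8, m_{31} = -5/8, m_{41} = 1/4, m_{32} = 17/19, m_{42} = 62/19, m_{43} = 99/82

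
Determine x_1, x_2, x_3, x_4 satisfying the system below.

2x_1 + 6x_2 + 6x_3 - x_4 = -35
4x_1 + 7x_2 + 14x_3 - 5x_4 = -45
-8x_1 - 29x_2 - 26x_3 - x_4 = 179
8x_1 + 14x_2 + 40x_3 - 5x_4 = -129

(-1, -4, -2, -3)

Forward elimination on [A|b]:
R2 <- R2 - (2)*R1:  [  0  -5   2  -3  25 ]
R3 <- R3 - (-4)*R1:  [  0  -5  -2  -5  39 ]
R4 <- R4 - (4)*R1:  [   0  -10   16   -1   11 ]
R3 <- R3 - (1)*R2:  [  0   0  -4  -2  14 ]
R4 <- R4 - (2)*R2:  [   0    0   12    5  -39 ]
R4 <- R4 - (-3)*R3:  [  0   0   0  -1   3 ]
Row echelon form:
[ 2   6   6  -1  |  -35 ]
[ 0  -5   2  -3  |   25 ]
[ 0   0  -4  -2  |   14 ]
[ 0   0   0  -1  |    3 ]
Back-substitution:
x_4 = (3) / -1 = -3
x_3 = (14 - (-2)*(-3)) / -4 = -2
x_2 = (25 - (2)*(-2) - (-3)*(-3)) / -5 = -4
x_1 = (-35 - (6)*(-4) - (6)*(-2) - (-1)*(-3)) / 2 = -1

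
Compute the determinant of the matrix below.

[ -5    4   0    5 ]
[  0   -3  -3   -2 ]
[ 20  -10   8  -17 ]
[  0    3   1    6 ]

det(A) = 90

Forward elimination:
R3 <- R3 - (-4)*R1:  [ 0  6  8  3 ]
R3 <- R3 - (-2)*R2:  [  0   0   2  -1 ]
R4 <- R4 - (-1)*R2:  [  0   0  -2   4 ]
R4 <- R4 - (-1)*R3:  [ 0  0  0  3 ]
Upper-triangular form:
[ -5   4   0   5 ]
[  0  -3  -3  -2 ]
[  0   0   2  -1 ]
[  0   0   0   3 ]
det(A) = (-1)^0 * (-5) * (-3) * (2) * (3) = 90  (0 row swaps -> sign +1)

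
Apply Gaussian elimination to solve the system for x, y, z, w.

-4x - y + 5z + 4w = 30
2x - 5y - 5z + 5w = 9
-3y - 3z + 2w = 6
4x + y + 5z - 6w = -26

Forward elimination on [A|b]:
R2 <- R2 - (-1/2)*R1:  [     0  -11/2   -5/2      7     24 ]
R4 <- R4 - (-1)*R1:  [  0   0  10  -2   4 ]
R3 <- R3 - (6/11)*R2:  [      0       0  -18/11  -20/11  -78/11 ]
R4 <- R4 - (-55/9)*R3:  [      0       0       0  -118/9  -118/3 ]
Row echelon form:
[ -4     -1       5       4  |      30 ]
[  0  -11/2    -5/2       7  |      24 ]
[  0      0  -18/11  -20/11  |  -78/11 ]
[  0      0       0  -118/9  |  -118/3 ]
Back-substitution:
w = (-118/3) / (-118/9) = 3
z = (-78/11 - (-20/11)*(3)) / (-18/11) = 1
y = (24 - (-5/2)*(1) - (7)*(3)) / (-11/2) = -1
x = (30 - (-1)*(-1) - (5)*(1) - (4)*(3)) / -4 = -3

(-3, -1, 1, 3)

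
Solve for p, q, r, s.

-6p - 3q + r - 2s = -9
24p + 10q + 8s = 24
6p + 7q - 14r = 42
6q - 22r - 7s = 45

Forward elimination on [A|b]:
R2 <- R2 - (-4)*R1:  [   0   -2    4    0  -12 ]
R3 <- R3 - (-1)*R1:  [   0    4  -13   -2   33 ]
R3 <- R3 - (-2)*R2:  [  0   0  -5  -2   9 ]
R4 <- R4 - (-3)*R2:  [   0    0  -10   -7    9 ]
R4 <- R4 - (2)*R3:  [  0   0   0  -3  -9 ]
Row echelon form:
[ -6  -3   1  -2  |   -9 ]
[  0  -2   4   0  |  -12 ]
[  0   0  -5  -2  |    9 ]
[  0   0   0  -3  |   -9 ]
Back-substitution:
s = (-9) / -3 = 3
r = (9 - (-2)*(3)) / -5 = -3
q = (-12 - (4)*(-3)) / -2 = 0
p = (-9 - (-3)*(0) - (1)*(-3) - (-2)*(3)) / -6 = 0

(0, 0, -3, 3)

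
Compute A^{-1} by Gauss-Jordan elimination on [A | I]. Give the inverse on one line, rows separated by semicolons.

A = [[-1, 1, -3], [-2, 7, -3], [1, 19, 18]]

Gauss-Jordan on [A | I]:
R1 <- (1/-1)*R1:  [  1  -1   3  |  -1   0   0 ]
R2 <- R2 - (-2)*R1:  [  0   5   3  |  -2   1   0 ]
R3 <- R3 - (1)*R1:  [  0  20  15  |   1   0   1 ]
R2 <- (1/5)*R2:  [    0     1   3/5  |  -2/5   1/5     0 ]
R1 <- R1 - (-1)*R2:  [    1     0  18/5  |  -7/5   1/5     0 ]
R3 <- R3 - (20)*R2:  [  0   0   3  |   9  -4   1 ]
R3 <- (1/3)*R3:  [    0     0     1  |     3  -4/3   1/3 ]
R1 <- R1 - (18/5)*R3:  [     1      0      0  |  -61/5      5   -6/5 ]
R2 <- R2 - (3/5)*R3:  [     0      1      0  |  -11/5      1   -1/5 ]
Right block of [I | A^{-1}] is the inverse:
[ -61/5     5  -6/5 ]
[ -11/5     1  -1/5 ]
[     3  -4/3   1/3 ]

inverse = [-61/5 5 -6/5; -11/5 1 -1/5; 3 -4/3 1/3]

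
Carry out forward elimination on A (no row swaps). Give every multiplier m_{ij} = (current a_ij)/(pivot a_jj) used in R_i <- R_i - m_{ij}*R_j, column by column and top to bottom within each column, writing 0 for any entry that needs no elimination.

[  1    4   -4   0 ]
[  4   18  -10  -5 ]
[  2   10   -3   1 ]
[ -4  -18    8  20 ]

Forward elimination:
R2 <- R2 - (4)*R1:  [  0   2   6  -5 ]
R3 <- R3 - (2)*R1:  [ 0  2  5  1 ]
R4 <- R4 - (-4)*R1:  [  0  -2  -8  20 ]
R3 <- R3 - (1)*R2:  [  0   0  -1   6 ]
R4 <- R4 - (-1)*R2:  [  0   0  -2  15 ]
R4 <- R4 - (2)*R3:  [ 0  0  0  3 ]
Multipliers (in order of application): m_{21} = 4, m_{31} = 2, m_{41} = -4, m_{32} = 1, m_{42} = -1, m_{43} = 2

multipliers: 4, 2, -4, 1, -1, 2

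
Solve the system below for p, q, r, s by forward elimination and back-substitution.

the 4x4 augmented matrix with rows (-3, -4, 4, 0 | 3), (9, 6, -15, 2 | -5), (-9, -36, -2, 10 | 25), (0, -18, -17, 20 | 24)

(3, -1, 2, 2)

Forward elimination on [A|b]:
R2 <- R2 - (-3)*R1:  [  0  -6  -3   2   4 ]
R3 <- R3 - (3)*R1:  [   0  -24  -14   10   16 ]
R3 <- R3 - (4)*R2:  [  0   0  -2   2   0 ]
R4 <- R4 - (3)*R2:  [  0   0  -8  14  12 ]
R4 <- R4 - (4)*R3:  [  0   0   0   6  12 ]
Row echelon form:
[ -3  -4   4  0  |   3 ]
[  0  -6  -3  2  |   4 ]
[  0   0  -2  2  |   0 ]
[  0   0   0  6  |  12 ]
Back-substitution:
s = (12) / 6 = 2
r = (0 - (2)*(2)) / -2 = 2
q = (4 - (-3)*(2) - (2)*(2)) / -6 = -1
p = (3 - (-4)*(-1) - (4)*(2)) / -3 = 3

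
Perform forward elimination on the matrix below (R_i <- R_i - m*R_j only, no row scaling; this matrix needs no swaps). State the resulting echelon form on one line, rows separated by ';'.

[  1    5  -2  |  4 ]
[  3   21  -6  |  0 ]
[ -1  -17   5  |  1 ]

Forward elimination:
R2 <- R2 - (3)*R1:  [   0    6    0  -12 ]
R3 <- R3 - (-1)*R1:  [   0  -12    3    5 ]
R3 <- R3 - (-2)*R2:  [   0    0    3  -19 ]
Row echelon form:
[ 1  5  -2  |    4 ]
[ 0  6   0  |  -12 ]
[ 0  0   3  |  -19 ]

REF = [1 5 -2 4; 0 6 0 -12; 0 0 3 -19]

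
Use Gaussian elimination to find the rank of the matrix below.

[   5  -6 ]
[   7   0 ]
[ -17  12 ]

rank(A) = 2

Row reduction:
R2 <- R2 - (7/5)*R1:  [    0  42/5 ]
R3 <- R3 - (-17/5)*R1:  [     0  -42/5 ]
R3 <- R3 - (-1)*R2:  [ 0  0 ]
Row echelon form:
[ 5    -6 ]
[ 0  42/5 ]
[ 0     0 ]
Nonzero rows / pivot columns: 2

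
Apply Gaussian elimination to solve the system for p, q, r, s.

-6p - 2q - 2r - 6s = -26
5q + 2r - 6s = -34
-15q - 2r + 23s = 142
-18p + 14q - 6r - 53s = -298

Forward elimination on [A|b]:
R4 <- R4 - (3)*R1:  [    0    20     0   -35  -220 ]
R3 <- R3 - (-3)*R2:  [  0   0   4   5  40 ]
R4 <- R4 - (4)*R2:  [   0    0   -8  -11  -84 ]
R4 <- R4 - (-2)*R3:  [  0   0   0  -1  -4 ]
Row echelon form:
[ -6  -2  -2  -6  |  -26 ]
[  0   5   2  -6  |  -34 ]
[  0   0   4   5  |   40 ]
[  0   0   0  -1  |   -4 ]
Back-substitution:
s = (-4) / -1 = 4
r = (40 - (5)*(4)) / 4 = 5
q = (-34 - (2)*(5) - (-6)*(4)) / 5 = -4
p = (-26 - (-2)*(-4) - (-2)*(5) - (-6)*(4)) / -6 = 0

(0, -4, 5, 4)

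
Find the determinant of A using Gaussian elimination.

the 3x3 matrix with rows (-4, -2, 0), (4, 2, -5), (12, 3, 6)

det(A) = 60

Forward elimination:
R2 <- R2 - (-1)*R1:  [  0   0  -5 ]
R3 <- R3 - (-3)*R1:  [  0  -3   6 ]
R2 <-> R3   (pivot in column 2 was zero)
[ -4  -2   0 ]
[  0  -3   6 ]
[  0   0  -5 ]
Upper-triangular form:
[ -4  -2   0 ]
[  0  -3   6 ]
[  0   0  -5 ]
det(A) = (-1)^1 * (-4) * (-3) * (-5) = 60  (1 row swap -> sign -1)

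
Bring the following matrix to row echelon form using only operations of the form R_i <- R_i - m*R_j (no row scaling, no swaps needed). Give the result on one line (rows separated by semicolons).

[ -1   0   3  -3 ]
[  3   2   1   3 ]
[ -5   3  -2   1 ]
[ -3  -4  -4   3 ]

REF = [-1 0 3 -3; 0 2 10 -6; 0 0 -32 25; 0 0 0 175/32]

Forward elimination:
R2 <- R2 - (-3)*R1:  [  0   2  10  -6 ]
R3 <- R3 - (5)*R1:  [   0    3  -17   16 ]
R4 <- R4 - (3)*R1:  [   0   -4  -13   12 ]
R3 <- R3 - (3/2)*R2:  [   0    0  -32   25 ]
R4 <- R4 - (-2)*R2:  [ 0  0  7  0 ]
R4 <- R4 - (-7/32)*R3:  [      0       0       0  175/32 ]
Row echelon form:
[ -1  0    3      -3 ]
[  0  2   10      -6 ]
[  0  0  -32      25 ]
[  0  0    0  175/32 ]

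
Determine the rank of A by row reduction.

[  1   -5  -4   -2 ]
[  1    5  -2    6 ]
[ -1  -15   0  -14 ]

rank(A) = 2

Row reduction:
R2 <- R2 - (1)*R1:  [  0  10   2   8 ]
R3 <- R3 - (-1)*R1:  [   0  -20   -4  -16 ]
R3 <- R3 - (-2)*R2:  [ 0  0  0  0 ]
Row echelon form:
[ 1  -5  -4  -2 ]
[ 0  10   2   8 ]
[ 0   0   0   0 ]
Nonzero rows / pivot columns: 2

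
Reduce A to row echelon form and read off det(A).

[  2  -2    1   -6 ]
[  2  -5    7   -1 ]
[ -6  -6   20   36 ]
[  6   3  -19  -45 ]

Forward elimination:
R2 <- R2 - (1)*R1:  [  0  -3   6   5 ]
R3 <- R3 - (-3)*R1:  [   0  -12   23   18 ]
R4 <- R4 - (3)*R1:  [   0    9  -22  -27 ]
R3 <- R3 - (4)*R2:  [  0   0  -1  -2 ]
R4 <- R4 - (-3)*R2:  [   0    0   -4  -12 ]
R4 <- R4 - (4)*R3:  [  0   0   0  -4 ]
Upper-triangular form:
[ 2  -2   1  -6 ]
[ 0  -3   6   5 ]
[ 0   0  -1  -2 ]
[ 0   0   0  -4 ]
det(A) = (-1)^0 * (2) * (-3) * (-1) * (-4) = -24  (0 row swaps -> sign +1)

det(A) = -24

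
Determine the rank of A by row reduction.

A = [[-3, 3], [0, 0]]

rank(A) = 1

Row reduction:
Row echelon form:
[ -3  3 ]
[  0  0 ]
Nonzero rows / pivot columns: 1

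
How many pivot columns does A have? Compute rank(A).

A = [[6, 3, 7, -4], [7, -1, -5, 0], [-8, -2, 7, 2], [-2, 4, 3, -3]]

Row reduction:
R2 <- R2 - (7/6)*R1:  [     0   -9/2  -79/6   14/3 ]
R3 <- R3 - (-4/3)*R1:  [     0      2   49/3  -10/3 ]
R4 <- R4 - (-1/3)*R1:  [     0      5   16/3  -13/3 ]
R3 <- R3 - (-4/9)*R2:  [      0       0  283/27  -34/27 ]
R4 <- R4 - (-10/9)*R2:  [       0        0  -251/27    23/27 ]
R4 <- R4 - (-251/283)*R3:  [       0        0        0  -75/283 ]
Row echelon form:
[ 6     3       7       -4 ]
[ 0  -9/2   -79/6     14/3 ]
[ 0     0  283/27   -34/27 ]
[ 0     0       0  -75/283 ]
Nonzero rows / pivot columns: 4

rank(A) = 4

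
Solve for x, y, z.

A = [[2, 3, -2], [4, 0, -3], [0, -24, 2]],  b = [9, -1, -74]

(-1, 3, -1)

Forward elimination on [A|b]:
R2 <- R2 - (2)*R1:  [   0   -6    1  -19 ]
R3 <- R3 - (4)*R2:  [  0   0  -2   2 ]
Row echelon form:
[ 2   3  -2  |    9 ]
[ 0  -6   1  |  -19 ]
[ 0   0  -2  |    2 ]
Back-substitution:
z = (2) / -2 = -1
y = (-19 - (1)*(-1)) / -6 = 3
x = (9 - (3)*(3) - (-2)*(-1)) / 2 = -1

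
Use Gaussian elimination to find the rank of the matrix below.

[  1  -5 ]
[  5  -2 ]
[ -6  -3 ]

Row reduction:
R2 <- R2 - (5)*R1:  [  0  23 ]
R3 <- R3 - (-6)*R1:  [   0  -33 ]
R3 <- R3 - (-33/23)*R2:  [ 0  0 ]
Row echelon form:
[ 1  -5 ]
[ 0  23 ]
[ 0   0 ]
Nonzero rows / pivot columns: 2

rank(A) = 2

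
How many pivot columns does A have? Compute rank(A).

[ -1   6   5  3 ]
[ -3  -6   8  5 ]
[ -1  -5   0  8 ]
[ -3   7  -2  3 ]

rank(A) = 4

Row reduction:
R2 <- R2 - (3)*R1:  [   0  -24   -7   -4 ]
R3 <- R3 - (1)*R1:  [   0  -11   -5    5 ]
R4 <- R4 - (3)*R1:  [   0  -11  -17   -6 ]
R3 <- R3 - (11/24)*R2:  [      0       0  -43/24    41/6 ]
R4 <- R4 - (11/24)*R2:  [       0        0  -331/24    -25/6 ]
R4 <- R4 - (331/43)*R3:  [        0         0         0  -2441/43 ]
Row echelon form:
[ -1    6       5         3 ]
[  0  -24      -7        -4 ]
[  0    0  -43/24      41/6 ]
[  0    0       0  -2441/43 ]
Nonzero rows / pivot columns: 4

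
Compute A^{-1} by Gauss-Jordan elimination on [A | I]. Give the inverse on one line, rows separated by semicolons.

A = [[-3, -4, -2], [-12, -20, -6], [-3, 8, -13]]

Gauss-Jordan on [A | I]:
R1 <- (1/-3)*R1:  [    1   4/3   2/3  |  -1/3     0     0 ]
R2 <- R2 - (-12)*R1:  [  0  -4   2  |  -4   1   0 ]
R3 <- R3 - (-3)*R1:  [   0   12  -11  |   -1    0    1 ]
R2 <- (1/-4)*R2:  [    0     1  -1/2  |     1  -1/4     0 ]
R1 <- R1 - (4/3)*R2:  [    1     0   4/3  |  -5/3   1/3     0 ]
R3 <- R3 - (12)*R2:  [   0    0   -5  |  -13    3    1 ]
R3 <- (1/-5)*R3:  [    0     0     1  |  13/5  -3/5  -1/5 ]
R1 <- R1 - (4/3)*R3:  [      1       0       0  |  -77/15   17/15    4/15 ]
R2 <- R2 - (-1/2)*R3:  [      0       1       0  |   23/10  -11/20   -1/10 ]
Right block of [I | A^{-1}] is the inverse:
[ -77/15   17/15   4/15 ]
[  23/10  -11/20  -1/10 ]
[   13/5    -3/5   -1/5 ]

inverse = [-77/15 17/15 4/15; 23/10 -11/20 -1/10; 13/5 -3/5 -1/5]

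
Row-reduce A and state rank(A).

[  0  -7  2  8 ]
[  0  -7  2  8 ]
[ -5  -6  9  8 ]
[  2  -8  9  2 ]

rank(A) = 3

Row reduction:
R1 <-> R3   (pivot in column 1 was zero)
[ -5  -6  9  8 ]
[  0  -7  2  8 ]
[  0  -7  2  8 ]
[  2  -8  9  2 ]
R4 <- R4 - (-2/5)*R1:  [     0  -52/5   63/5   26/5 ]
R3 <- R3 - (1)*R2:  [ 0  0  0  0 ]
R4 <- R4 - (52/35)*R2:  [       0        0   337/35  -234/35 ]
R3 <-> R4   (pivot in column 3 was zero)
[ -5  -6       9        8 ]
[  0  -7       2        8 ]
[  0   0  337/35  -234/35 ]
[  0   0       0        0 ]
Row echelon form:
[ -5  -6       9        8 ]
[  0  -7       2        8 ]
[  0   0  337/35  -234/35 ]
[  0   0       0        0 ]
Nonzero rows / pivot columns: 3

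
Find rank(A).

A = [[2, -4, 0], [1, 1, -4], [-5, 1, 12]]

Row reduction:
R2 <- R2 - (1/2)*R1:  [  0   3  -4 ]
R3 <- R3 - (-5/2)*R1:  [  0  -9  12 ]
R3 <- R3 - (-3)*R2:  [ 0  0  0 ]
Row echelon form:
[ 2  -4   0 ]
[ 0   3  -4 ]
[ 0   0   0 ]
Nonzero rows / pivot columns: 2

rank(A) = 2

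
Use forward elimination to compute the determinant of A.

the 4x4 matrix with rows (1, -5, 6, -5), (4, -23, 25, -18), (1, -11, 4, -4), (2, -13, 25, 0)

det(A) = -12

Forward elimination:
R2 <- R2 - (4)*R1:  [  0  -3   1   2 ]
R3 <- R3 - (1)*R1:  [  0  -6  -2   1 ]
R4 <- R4 - (2)*R1:  [  0  -3  13  10 ]
R3 <- R3 - (2)*R2:  [  0   0  -4  -3 ]
R4 <- R4 - (1)*R2:  [  0   0  12   8 ]
R4 <- R4 - (-3)*R3:  [  0   0   0  -1 ]
Upper-triangular form:
[ 1  -5   6  -5 ]
[ 0  -3   1   2 ]
[ 0   0  -4  -3 ]
[ 0   0   0  -1 ]
det(A) = (-1)^0 * (1) * (-3) * (-4) * (-1) = -12  (0 row swaps -> sign +1)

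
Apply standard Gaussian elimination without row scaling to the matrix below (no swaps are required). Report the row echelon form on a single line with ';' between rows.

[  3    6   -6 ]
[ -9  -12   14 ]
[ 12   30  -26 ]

Forward elimination:
R2 <- R2 - (-3)*R1:  [  0   6  -4 ]
R3 <- R3 - (4)*R1:  [  0   6  -2 ]
R3 <- R3 - (1)*R2:  [ 0  0  2 ]
Row echelon form:
[ 3  6  -6 ]
[ 0  6  -4 ]
[ 0  0   2 ]

REF = [3 6 -6; 0 6 -4; 0 0 2]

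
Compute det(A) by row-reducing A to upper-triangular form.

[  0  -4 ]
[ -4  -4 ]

Forward elimination:
R1 <-> R2   (pivot in column 1 was zero)
[ -4  -4 ]
[  0  -4 ]
Upper-triangular form:
[ -4  -4 ]
[  0  -4 ]
det(A) = (-1)^1 * (-4) * (-4) = -16  (1 row swap -> sign -1)

det(A) = -16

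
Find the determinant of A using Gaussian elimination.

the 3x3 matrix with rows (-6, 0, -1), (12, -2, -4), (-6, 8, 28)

Forward elimination:
R2 <- R2 - (-2)*R1:  [  0  -2  -6 ]
R3 <- R3 - (1)*R1:  [  0   8  29 ]
R3 <- R3 - (-4)*R2:  [ 0  0  5 ]
Upper-triangular form:
[ -6   0  -1 ]
[  0  -2  -6 ]
[  0   0   5 ]
det(A) = (-1)^0 * (-6) * (-2) * (5) = 60  (0 row swaps -> sign +1)

det(A) = 60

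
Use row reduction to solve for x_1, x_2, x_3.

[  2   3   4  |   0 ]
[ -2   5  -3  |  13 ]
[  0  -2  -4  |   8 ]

Forward elimination on [A|b]:
R2 <- R2 - (-1)*R1:  [  0   8   1  13 ]
R3 <- R3 - (-1/4)*R2:  [     0      0  -15/4   45/4 ]
Row echelon form:
[ 2  3      4  |     0 ]
[ 0  8      1  |    13 ]
[ 0  0  -15/4  |  45/4 ]
Back-substitution:
x_3 = (45/4) / (-15/4) = -3
x_2 = (13 - (1)*(-3)) / 8 = 2
x_1 = (0 - (3)*(2) - (4)*(-3)) / 2 = 3

(3, 2, -3)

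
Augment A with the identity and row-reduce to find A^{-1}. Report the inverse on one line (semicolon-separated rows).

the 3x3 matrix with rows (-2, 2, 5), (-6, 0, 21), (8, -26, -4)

Gauss-Jordan on [A | I]:
R1 <- (1/-2)*R1:  [    1    -1  -5/2  |  -1/2     0     0 ]
R2 <- R2 - (-6)*R1:  [  0  -6   6  |  -3   1   0 ]
R3 <- R3 - (8)*R1:  [   0  -18   16  |    4    0    1 ]
R2 <- (1/-6)*R2:  [    0     1    -1  |   1/2  -1/6     0 ]
R1 <- R1 - (-1)*R2:  [    1     0  -7/2  |     0  -1/6     0 ]
R3 <- R3 - (-18)*R2:  [  0   0  -2  |  13  -3   1 ]
R3 <- (1/-2)*R3:  [     0      0      1  |  -13/2    3/2   -1/2 ]
R1 <- R1 - (-7/2)*R3:  [     1      0      0  |  -91/4  61/12   -7/4 ]
R2 <- R2 - (-1)*R3:  [    0     1     0  |    -6   4/3  -1/2 ]
Right block of [I | A^{-1}] is the inverse:
[ -91/4  61/12  -7/4 ]
[    -6    4/3  -1/2 ]
[ -13/2    3/2  -1/2 ]

inverse = [-91/4 61/12 -7/4; -6 4/3 -1/2; -13/2 3/2 -1/2]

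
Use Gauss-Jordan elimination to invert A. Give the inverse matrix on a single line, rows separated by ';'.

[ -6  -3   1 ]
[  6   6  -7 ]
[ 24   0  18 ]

inverse = [3 3/2 5/12; -23/3 -11/3 -1; -4 -2 -1/2]

Gauss-Jordan on [A | I]:
R1 <- (1/-6)*R1:  [    1   1/2  -1/6  |  -1/6     0     0 ]
R2 <- R2 - (6)*R1:  [  0   3  -6  |   1   1   0 ]
R3 <- R3 - (24)*R1:  [   0  -12   22  |    4    0    1 ]
R2 <- (1/3)*R2:  [   0    1   -2  |  1/3  1/3    0 ]
R1 <- R1 - (1/2)*R2:  [    1     0   5/6  |  -1/3  -1/6     0 ]
R3 <- R3 - (-12)*R2:  [  0   0  -2  |   8   4   1 ]
R3 <- (1/-2)*R3:  [    0     0     1  |    -4    -2  -1/2 ]
R1 <- R1 - (5/6)*R3:  [    1     0     0  |     3   3/2  5/12 ]
R2 <- R2 - (-2)*R3:  [     0      1      0  |  -23/3  -11/3     -1 ]
Right block of [I | A^{-1}] is the inverse:
[     3    3/2  5/12 ]
[ -23/3  -11/3    -1 ]
[    -4     -2  -1/2 ]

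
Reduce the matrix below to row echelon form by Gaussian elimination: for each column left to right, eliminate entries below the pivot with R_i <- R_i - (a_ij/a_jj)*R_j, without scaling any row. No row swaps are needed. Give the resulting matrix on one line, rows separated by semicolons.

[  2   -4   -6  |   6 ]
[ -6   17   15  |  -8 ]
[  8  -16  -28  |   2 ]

Forward elimination:
R2 <- R2 - (-3)*R1:  [  0   5  -3  10 ]
R3 <- R3 - (4)*R1:  [   0    0   -4  -22 ]
Row echelon form:
[ 2  -4  -6  |    6 ]
[ 0   5  -3  |   10 ]
[ 0   0  -4  |  -22 ]

REF = [2 -4 -6 6; 0 5 -3 10; 0 0 -4 -22]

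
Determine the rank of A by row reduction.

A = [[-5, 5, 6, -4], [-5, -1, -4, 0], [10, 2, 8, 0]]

Row reduction:
R2 <- R2 - (1)*R1:  [   0   -6  -10    4 ]
R3 <- R3 - (-2)*R1:  [  0  12  20  -8 ]
R3 <- R3 - (-2)*R2:  [ 0  0  0  0 ]
Row echelon form:
[ -5   5    6  -4 ]
[  0  -6  -10   4 ]
[  0   0    0   0 ]
Nonzero rows / pivot columns: 2

rank(A) = 2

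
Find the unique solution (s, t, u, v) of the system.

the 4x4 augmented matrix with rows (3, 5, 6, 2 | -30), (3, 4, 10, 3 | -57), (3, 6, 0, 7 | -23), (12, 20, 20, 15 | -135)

Forward elimination on [A|b]:
R2 <- R2 - (1)*R1:  [   0   -1    4    1  -27 ]
R3 <- R3 - (1)*R1:  [  0   1  -6   5   7 ]
R4 <- R4 - (4)*R1:  [   0    0   -4    7  -15 ]
R3 <- R3 - (-1)*R2:  [   0    0   -2    6  -20 ]
R4 <- R4 - (2)*R3:  [  0   0   0  -5  25 ]
Row echelon form:
[ 3   5   6   2  |  -30 ]
[ 0  -1   4   1  |  -27 ]
[ 0   0  -2   6  |  -20 ]
[ 0   0   0  -5  |   25 ]
Back-substitution:
v = (25) / -5 = -5
u = (-20 - (6)*(-5)) / -2 = -5
t = (-27 - (4)*(-5) - (1)*(-5)) / -1 = 2
s = (-30 - (5)*(2) - (6)*(-5) - (2)*(-5)) / 3 = 0

(0, 2, -5, -5)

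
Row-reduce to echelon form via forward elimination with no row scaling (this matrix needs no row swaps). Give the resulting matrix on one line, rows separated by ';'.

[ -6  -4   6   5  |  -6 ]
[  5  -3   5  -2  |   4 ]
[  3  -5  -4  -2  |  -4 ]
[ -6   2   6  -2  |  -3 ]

Forward elimination:
R2 <- R2 - (-5/6)*R1:  [     0  -19/3     10   13/6     -1 ]
R3 <- R3 - (-1/2)*R1:  [   0   -7   -1  1/2   -7 ]
R4 <- R4 - (1)*R1:  [  0   6   0  -7   3 ]
R3 <- R3 - (21/19)*R2:  [       0        0  -229/19   -36/19  -112/19 ]
R4 <- R4 - (-18/19)*R2:  [      0       0  180/19  -94/19   39/19 ]
R4 <- R4 - (-180/229)*R3:  [         0          0          0  -1474/229   -591/229 ]
Row echelon form:
[ -6     -4        6          5  |        -6 ]
[  0  -19/3       10       13/6  |        -1 ]
[  0      0  -229/19     -36/19  |   -112/19 ]
[  0      0        0  -1474/229  |  -591/229 ]

REF = [-6 -4 6 5 -6; 0 -19/3 10 13/6 -1; 0 0 -229/19 -36/19 -112/19; 0 0 0 -1474/229 -591/229]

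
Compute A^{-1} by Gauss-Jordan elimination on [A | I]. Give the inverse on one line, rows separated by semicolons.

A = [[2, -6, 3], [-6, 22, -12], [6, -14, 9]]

inverse = [5/4 1/2 1/4; -3/4 0 1/4; -2 -1/3 1/3]

Gauss-Jordan on [A | I]:
R1 <- (1/2)*R1:  [   1   -3  3/2  |  1/2    0    0 ]
R2 <- R2 - (-6)*R1:  [  0   4  -3  |   3   1   0 ]
R3 <- R3 - (6)*R1:  [  0   4   0  |  -3   0   1 ]
R2 <- (1/4)*R2:  [    0     1  -3/4  |   3/4   1/4     0 ]
R1 <- R1 - (-3)*R2:  [    1     0  -3/4  |  11/4   3/4     0 ]
R3 <- R3 - (4)*R2:  [  0   0   3  |  -6  -1   1 ]
R3 <- (1/3)*R3:  [    0     0     1  |    -2  -1/3   1/3 ]
R1 <- R1 - (-3/4)*R3:  [   1    0    0  |  5/4  1/2  1/4 ]
R2 <- R2 - (-3/4)*R3:  [    0     1     0  |  -3/4     0   1/4 ]
Right block of [I | A^{-1}] is the inverse:
[  5/4   1/2  1/4 ]
[ -3/4     0  1/4 ]
[   -2  -1/3  1/3 ]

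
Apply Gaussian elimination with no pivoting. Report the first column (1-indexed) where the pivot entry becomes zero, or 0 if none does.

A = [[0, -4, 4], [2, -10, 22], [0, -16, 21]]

Naive forward elimination:
Pivot entry (1,1) is zero but row 2 has 2 in column 1 -> naive elimination stops; a row interchange (e.g. R1 <-> R2) would be required here.

first zero-pivot column = 1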